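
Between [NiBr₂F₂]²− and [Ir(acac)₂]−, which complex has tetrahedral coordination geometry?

For [NiBr₂F₂]²−: Each bromide is −1; each fluoride is −1; balancing the −2 overall charge requires Ni(II). Group 10 minus oxidation state 2 gives a d⁸ configuration. Bromide and fluoride are weak-field ligands. With weak-field ligands the CFSE gain from square planar is small, so a 3d d⁸ ion takes the sterically preferred tetrahedral geometry. → tetrahedral.
For [Ir(acac)₂]−: Summing ligand charges against the −1 overall charge gives an oxidation state of +1 for iridium. Iridium is a group-9 element; Ir(I) is therefore d⁸. A 5d d⁸ ion has a large crystal-field splitting; square planar leaves the high-energy d_{x²−y²} orbital empty and maximises CFSE. → square planar.

[NiBr₂F₂]²−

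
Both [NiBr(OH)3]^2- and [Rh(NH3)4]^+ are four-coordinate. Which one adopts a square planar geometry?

[Rh(NH3)4]^+

For [NiBr(OH)3]^2-: Each bromide is −1; each hydroxide is −1; balancing the −2 overall charge requires Ni(II). Ni sits in group 10, so the d-electron count is 10 − 2 = 8. Bromide and hydroxide are weak-field ligands. With weak-field ligands the CFSE gain from square planar is small, so a 3d d⁸ ion takes the sterically preferred tetrahedral geometry. → tetrahedral.
For [Rh(NH3)4]^+: Summing ligand charges against the +1 overall charge gives an oxidation state of +1 for rhodium. Rh sits in group 9, so the d-electron count is 9 − 1 = 8. A 4d d⁸ ion has a large crystal-field splitting; square planar leaves the high-energy d_{x²−y²} orbital empty and maximises CFSE. → square planar.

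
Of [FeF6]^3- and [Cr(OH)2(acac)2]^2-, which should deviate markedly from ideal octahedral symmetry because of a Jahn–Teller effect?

[Cr(OH)2(acac)2]^2-

[FeF6]^3-: Each fluoride is −1; balancing the −3 overall charge requires Fe(III). Fe sits in group 8, so the d-electron count is 8 − 3 = 5. Fluoride is a weak-field ligand for a first-row metal, so the complex is high-spin. The d⁵ configuration leaves the e_g set evenly filled (or empty) — no strong Jahn–Teller driving force.
[Cr(OH)2(acac)2]^2-: Each hydroxide is −1; each acetylacetonate is −1; balancing the −2 overall charge requires Cr(II). Group 6 minus oxidation state 2 gives a d⁴ configuration. Acetylacetonate and hydroxide are weak-field ligands for a first-row metal, so the complex is high-spin. The t₂g³e_g¹ (high-spin) configuration has an unevenly filled e_g set; the Jahn–Teller theorem predicts a tetragonal distortion (typically axial elongation) to lift the degeneracy.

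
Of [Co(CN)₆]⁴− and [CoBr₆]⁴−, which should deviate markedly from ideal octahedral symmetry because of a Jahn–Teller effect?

[Co(CN)₆]⁴−

[Co(CN)₆]⁴−: Each cyanide is −1; balancing the −4 overall charge requires Co(II). Group 9 minus oxidation state 2 gives a d⁷ configuration. Cyanide is a strong-field ligand (high in the spectrochemical series) for a first-row metal, so the complex is low-spin. The t₂g⁶e_g¹ (low-spin) configuration has an unevenly filled e_g set; the Jahn–Teller theorem predicts a tetragonal distortion (typically axial elongation) to lift the degeneracy.
[CoBr₆]⁴−: Each bromide is −1; balancing the −4 overall charge requires Co(II). Co sits in group 9, so the d-electron count is 9 − 2 = 7. Bromide is a weak-field ligand for a first-row metal, so the complex is high-spin. The d⁷ configuration leaves the e_g set evenly filled (or empty) — no strong Jahn–Teller driving force.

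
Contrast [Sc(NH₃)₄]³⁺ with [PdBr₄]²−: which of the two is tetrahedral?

[Sc(NH₃)₄]³⁺

For [Sc(NH₃)₄]³⁺: Ligand charges: ammonia is neutral. With an overall charge of +3 the scandium centre must be in the +3 oxidation state. Sc sits in group 3, so the d-electron count is 3 − 3 = 0. A d⁰ ion has no crystal-field stabilisation preference between square planar and tetrahedral, so four ligands adopt the sterically favoured tetrahedral geometry. → tetrahedral.
For [PdBr₄]²−: Summing ligand charges against the −2 overall charge gives an oxidation state of +2 for palladium. Pd sits in group 10, so the d-electron count is 10 − 2 = 8. A 4d d⁸ ion has a large crystal-field splitting; square planar leaves the high-energy d_{x²−y²} orbital empty and maximises CFSE. → square planar.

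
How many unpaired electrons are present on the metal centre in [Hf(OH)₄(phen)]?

0

Each hydroxide is −1; 1,10-phenanthroline is neutral; balancing the 0 overall charge requires Hf(IV).
Hafnium is a group-4 element; Hf(IV) is therefore d⁰.
Counting donor atoms: 4×hydroxide (monodentate) → 4 donors; 1×1,10-phenanthroline (bidentate) → 2 donors. Coordination number = 6.
In an octahedral field the d⁰ configuration is t₂g⁰e_g⁰, giving 0 unpaired electrons.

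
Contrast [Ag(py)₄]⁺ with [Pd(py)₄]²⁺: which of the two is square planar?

[Pd(py)₄]²⁺

For [Ag(py)₄]⁺: Ligand charges: pyridine is neutral. With an overall charge of +1 the silver centre must be in the +1 oxidation state. Silver is a group-11 element; Ag(I) is therefore d¹⁰. A d¹⁰ ion has no crystal-field stabilisation preference between square planar and tetrahedral, so four ligands adopt the sterically favoured tetrahedral geometry. → tetrahedral.
For [Pd(py)₄]²⁺: Pyridine is neutral; balancing the +2 overall charge requires Pd(II). Group 10 minus oxidation state 2 gives a d⁸ configuration. A 4d d⁸ ion has a large crystal-field splitting; square planar leaves the high-energy d_{x²−y²} orbital empty and maximises CFSE. → square planar.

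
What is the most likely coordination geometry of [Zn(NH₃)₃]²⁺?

trigonal planar

Ammonia is neutral; balancing the +2 overall charge requires Zn(II).
Zn sits in group 12, so the d-electron count is 12 − 2 = 10.
With 3 monodentate ligands the coordination number is 3.
Three ligands around a d¹⁰ centre minimise repulsion in a trigonal-planar arrangement.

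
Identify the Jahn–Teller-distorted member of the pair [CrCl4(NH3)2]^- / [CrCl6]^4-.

[CrCl4(NH3)2]^-: Ligand charges: each chloride is −1; ammonia is neutral. With an overall charge of −1 the chromium centre must be in the +3 oxidation state. Cr sits in group 6, so the d-electron count is 6 − 3 = 3. The d³ configuration leaves the e_g set evenly filled (or empty) — no strong Jahn–Teller driving force.
[CrCl6]^4-: Each chloride is −1; balancing the −4 overall charge requires Cr(II). Group 6 minus oxidation state 2 gives a d⁴ configuration. Chloride is a weak-field ligand for a first-row metal, so the complex is high-spin. The t₂g³e_g¹ (high-spin) configuration has an unevenly filled e_g set; the Jahn–Teller theorem predicts a tetragonal distortion (typically axial elongation) to lift the degeneracy.

[CrCl6]^4-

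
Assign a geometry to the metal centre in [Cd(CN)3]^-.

Ligand charges: each cyanide is −1. With an overall charge of −1 the cadmium centre must be in the +2 oxidation state.
Cd sits in group 12, so the d-electron count is 12 − 2 = 10.
Coordination number: 3.
Three ligands around a d¹⁰ centre minimise repulsion in a trigonal-planar arrangement.

trigonal planar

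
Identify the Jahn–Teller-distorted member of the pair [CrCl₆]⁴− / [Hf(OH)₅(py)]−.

[CrCl₆]⁴−: Ligand charges: each chloride is −1. With an overall charge of −4 the chromium centre must be in the +2 oxidation state. Cr sits in group 6, so the d-electron count is 6 − 2 = 4. Chloride is a weak-field ligand for a first-row metal, so the complex is high-spin. The t₂g³e_g¹ (high-spin) configuration has an unevenly filled e_g set; the Jahn–Teller theorem predicts a tetragonal distortion (typically axial elongation) to lift the degeneracy.
[Hf(OH)₅(py)]−: Ligand charges: each hydroxide is −1; pyridine is neutral. With an overall charge of −1 the hafnium centre must be in the +4 oxidation state. Group 4 minus oxidation state 4 gives a d⁰ configuration. The d⁰ configuration leaves the e_g set evenly filled (or empty) — no strong Jahn–Teller driving force.

[CrCl₆]⁴−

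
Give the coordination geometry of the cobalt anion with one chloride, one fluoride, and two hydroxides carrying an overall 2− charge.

tetrahedral

Each chloride is −1; each fluoride is −1; each hydroxide is −1; balancing the −2 overall charge requires Co(II).
Group 9 minus oxidation state 2 gives a d⁷ configuration.
With 4 monodentate ligands the coordination number is 4.
Chloride, fluoride, and hydroxide are weak-field ligands.
For a high-spin 3d d⁷ ion with weak-field ligands the small Δₜ gives little square-planar CFSE advantage, so four ligands adopt the sterically favoured tetrahedral geometry.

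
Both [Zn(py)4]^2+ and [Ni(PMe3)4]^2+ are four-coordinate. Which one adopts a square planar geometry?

For [Zn(py)4]^2+: Summing ligand charges against the +2 overall charge gives an oxidation state of +2 for zinc. Zinc is a group-12 element; Zn(II) is therefore d¹⁰. A d¹⁰ ion has no crystal-field stabilisation preference between square planar and tetrahedral, so four ligands adopt the sterically favoured tetrahedral geometry. → tetrahedral.
For [Ni(PMe3)4]^2+: Trimethylphosphine is neutral; balancing the +2 overall charge requires Ni(II). Ni sits in group 10, so the d-electron count is 10 − 2 = 8. Trimethylphosphine is a strong-field ligand (high in the spectrochemical series). A 3d d⁸ ion with strong-field ligands gains enough CFSE to favour square planar over tetrahedral. → square planar.

[Ni(PMe3)4]^2+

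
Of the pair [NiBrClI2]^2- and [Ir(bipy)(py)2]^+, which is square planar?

[Ir(bipy)(py)2]^+

For [NiBrClI2]^2-: Ligand charges: each bromide is −1; each chloride is −1; each iodide is −1. With an overall charge of −2 the nickel centre must be in the +2 oxidation state. Group 10 minus oxidation state 2 gives a d⁸ configuration. Bromide, chloride, and iodide are weak-field ligands. With weak-field ligands the CFSE gain from square planar is small, so a 3d d⁸ ion takes the sterically preferred tetrahedral geometry. → tetrahedral.
For [Ir(bipy)(py)2]^+: 2,2′-bipyridine is neutral; pyridine is neutral; balancing the +1 overall charge requires Ir(I). Ir sits in group 9, so the d-electron count is 9 − 1 = 8. A 5d d⁸ ion has a large crystal-field splitting; square planar leaves the high-energy d_{x²−y²} orbital empty and maximises CFSE. → square planar.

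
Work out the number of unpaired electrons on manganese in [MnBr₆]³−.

Each bromide is −1; balancing the −3 overall charge requires Mn(III).
Group 7 minus oxidation state 3 gives a d⁴ configuration.
The spin state decides the count: Bromide is a weak-field ligand for a first-row metal, so the complex is high-spin.
An octahedral high-spin d⁴ ion is t₂g³e_g¹, giving 4 unpaired electrons.

4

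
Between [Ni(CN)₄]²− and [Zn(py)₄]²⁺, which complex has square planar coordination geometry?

For [Ni(CN)₄]²−: Ligand charges: each cyanide is −1. With an overall charge of −2 the nickel centre must be in the +2 oxidation state. Group 10 minus oxidation state 2 gives a d⁸ configuration. Cyanide is a strong-field ligand (high in the spectrochemical series). A 3d d⁸ ion with strong-field ligands gains enough CFSE to favour square planar over tetrahedral. → square planar.
For [Zn(py)₄]²⁺: Pyridine is neutral; balancing the +2 overall charge requires Zn(II). Group 12 minus oxidation state 2 gives a d¹⁰ configuration. A d¹⁰ ion has no crystal-field stabilisation preference between square planar and tetrahedral, so four ligands adopt the sterically favoured tetrahedral geometry. → tetrahedral.

[Ni(CN)₄]²−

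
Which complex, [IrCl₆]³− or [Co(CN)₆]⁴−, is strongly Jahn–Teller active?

[Co(CN)₆]⁴−

[IrCl₆]³−: Ligand charges: each chloride is −1. With an overall charge of −3 the iridium centre must be in the +3 oxidation state. Iridium is a group-9 element; Ir(III) is therefore d⁶. A 5d ion has a large Δₒ and is invariably low-spin. The d⁶ configuration leaves the e_g set evenly filled (or empty) — no strong Jahn–Teller driving force.
[Co(CN)₆]⁴−: Summing ligand charges against the −4 overall charge gives an oxidation state of +2 for cobalt. Group 9 minus oxidation state 2 gives a d⁷ configuration. Cyanide is a strong-field ligand (high in the spectrochemical series) for a first-row metal, so the complex is low-spin. The t₂g⁶e_g¹ (low-spin) configuration has an unevenly filled e_g set; the Jahn–Teller theorem predicts a tetragonal distortion (typically axial elongation) to lift the degeneracy.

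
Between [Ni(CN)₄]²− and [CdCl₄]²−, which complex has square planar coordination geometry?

For [Ni(CN)₄]²−: Each cyanide is −1; balancing the −2 overall charge requires Ni(II). Group 10 minus oxidation state 2 gives a d⁸ configuration. Cyanide is a strong-field ligand (high in the spectrochemical series). A 3d d⁸ ion with strong-field ligands gains enough CFSE to favour square planar over tetrahedral. → square planar.
For [CdCl₄]²−: Ligand charges: each chloride is −1. With an overall charge of −2 the cadmium centre must be in the +2 oxidation state. Cd sits in group 12, so the d-electron count is 12 − 2 = 10. A d¹⁰ ion has no crystal-field stabilisation preference between square planar and tetrahedral, so four ligands adopt the sterically favoured tetrahedral geometry. → tetrahedral.

[Ni(CN)₄]²−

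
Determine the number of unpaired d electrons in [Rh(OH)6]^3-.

Ligand charges: each hydroxide is −1. With an overall charge of −3 the rhodium centre must be in the +3 oxidation state.
Rh sits in group 9, so the d-electron count is 9 − 3 = 6.
The spin state decides the count: a 4d ion has a large Δₒ and is invariably low-spin.
An octahedral low-spin d⁶ ion is t₂g⁶e_g⁰, giving 0 unpaired electrons.

0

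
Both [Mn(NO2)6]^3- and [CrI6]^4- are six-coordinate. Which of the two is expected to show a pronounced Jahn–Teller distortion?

[CrI6]^4-

[Mn(NO2)6]^3-: Ligand charges: each nitro (N-bound nitrite) is −1. With an overall charge of −3 the manganese centre must be in the +3 oxidation state. Group 7 minus oxidation state 3 gives a d⁴ configuration. Nitro (N-bound nitrite) is a strong-field ligand (high in the spectrochemical series) for a first-row metal, so the complex is low-spin. The d⁴ configuration leaves the e_g set evenly filled (or empty) — no strong Jahn–Teller driving force.
[CrI6]^4-: Each iodide is −1; balancing the −4 overall charge requires Cr(II). Cr sits in group 6, so the d-electron count is 6 − 2 = 4. Iodide is a weak-field ligand for a first-row metal, so the complex is high-spin. The t₂g³e_g¹ (high-spin) configuration has an unevenly filled e_g set; the Jahn–Teller theorem predicts a tetragonal distortion (typically axial elongation) to lift the degeneracy.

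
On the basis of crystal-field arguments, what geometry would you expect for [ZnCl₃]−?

trigonal planar

Summing ligand charges against the −1 overall charge gives an oxidation state of +2 for zinc.
Group 12 minus oxidation state 2 gives a d¹⁰ configuration.
With 3 monodentate ligands the coordination number is 3.
Three ligands around a d¹⁰ centre minimise repulsion in a trigonal-planar arrangement.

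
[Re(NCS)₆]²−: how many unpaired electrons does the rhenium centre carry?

3 unpaired electrons

Ligand charges: each isothiocyanate is −1. With an overall charge of −2 the rhenium centre must be in the +4 oxidation state.
Rhenium is a group-7 element; Re(IV) is therefore d³.
In an octahedral field the d³ configuration is t₂g³e_g⁰ (only one arrangement possible), giving 3 unpaired electrons.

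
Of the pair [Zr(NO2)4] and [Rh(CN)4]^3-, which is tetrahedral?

For [Zr(NO2)4]: Summing ligand charges against the 0 overall charge gives an oxidation state of +4 for zirconium. Zirconium is a group-4 element; Zr(IV) is therefore d⁰. A d⁰ ion has no crystal-field stabilisation preference between square planar and tetrahedral, so four ligands adopt the sterically favoured tetrahedral geometry. → tetrahedral.
For [Rh(CN)4]^3-: Each cyanide is −1; balancing the −3 overall charge requires Rh(I). Rh sits in group 9, so the d-electron count is 9 − 1 = 8. A 4d d⁸ ion has a large crystal-field splitting; square planar leaves the high-energy d_{x²−y²} orbital empty and maximises CFSE. → square planar.

[Zr(NO2)4]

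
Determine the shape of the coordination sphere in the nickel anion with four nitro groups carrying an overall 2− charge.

Each nitro (N-bound nitrite) is −1; balancing the −2 overall charge requires Ni(II).
Group 10 minus oxidation state 2 gives a d⁸ configuration.
Coordination number: 4.
Nitro (N-bound nitrite) is a strong-field ligand (high in the spectrochemical series).
A 3d d⁸ ion with strong-field ligands gains enough CFSE to favour square planar over tetrahedral.

square planar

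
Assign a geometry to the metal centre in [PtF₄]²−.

Each fluoride is −1; balancing the −2 overall charge requires Pt(II).
Pt sits in group 10, so the d-electron count is 10 − 2 = 8.
Coordination number: 4.
A 5d d⁸ ion has a large crystal-field splitting; square planar leaves the high-energy d_{x²−y²} orbital empty and maximises CFSE.

square planar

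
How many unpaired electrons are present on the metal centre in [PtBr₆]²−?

0 unpaired electrons

Each bromide is −1; balancing the −2 overall charge requires Pt(IV).
Platinum is a group-10 element; Pt(IV) is therefore d⁶.
The spin state decides the count: a 5d ion has a large Δₒ and is invariably low-spin.
An octahedral low-spin d⁶ ion is t₂g⁶e_g⁰, giving 0 unpaired electrons.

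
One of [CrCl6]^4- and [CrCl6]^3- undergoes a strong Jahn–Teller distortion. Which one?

[CrCl6]^4-

[CrCl6]^4-: Ligand charges: each chloride is −1. With an overall charge of −4 the chromium centre must be in the +2 oxidation state. Chromium is a group-6 element; Cr(II) is therefore d⁴. Chloride is a weak-field ligand for a first-row metal, so the complex is high-spin. The t₂g³e_g¹ (high-spin) configuration has an unevenly filled e_g set; the Jahn–Teller theorem predicts a tetragonal distortion (typically axial elongation) to lift the degeneracy.
[CrCl6]^3-: Ligand charges: each chloride is −1. With an overall charge of −3 the chromium centre must be in the +3 oxidation state. Chromium is a group-6 element; Cr(III) is therefore d³. The d³ configuration leaves the e_g set evenly filled (or empty) — no strong Jahn–Teller driving force.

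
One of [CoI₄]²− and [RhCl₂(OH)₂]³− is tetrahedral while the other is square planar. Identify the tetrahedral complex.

For [CoI₄]²−: Ligand charges: each iodide is −1. With an overall charge of −2 the cobalt centre must be in the +2 oxidation state. Co sits in group 9, so the d-electron count is 9 − 2 = 7. For a high-spin 3d d⁷ ion with weak-field ligands the small Δₜ gives little square-planar CFSE advantage, so four ligands adopt the sterically favoured tetrahedral geometry. → tetrahedral.
For [RhCl₂(OH)₂]³−: Summing ligand charges against the −3 overall charge gives an oxidation state of +1 for rhodium. Rhodium is a group-9 element; Rh(I) is therefore d⁸. A 4d d⁸ ion has a large crystal-field splitting; square planar leaves the high-energy d_{x²−y²} orbital empty and maximises CFSE. → square planar.

[CoI₄]²−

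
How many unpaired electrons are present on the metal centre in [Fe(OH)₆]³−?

Each hydroxide is −1; balancing the −3 overall charge requires Fe(III).
Fe sits in group 8, so the d-electron count is 8 − 3 = 5.
The spin state decides the count: Hydroxide is a weak-field ligand for a first-row metal, so the complex is high-spin.
An octahedral high-spin d⁵ ion is t₂g³e_g², giving 5 unpaired electrons.

5 unpaired electrons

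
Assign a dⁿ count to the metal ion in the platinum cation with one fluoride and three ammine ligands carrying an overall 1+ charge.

d⁸

Ligand charges: each fluoride is −1; ammonia is neutral. With an overall charge of +1 the platinum centre must be in the +2 oxidation state.
Group 10 minus oxidation state 2 gives a d⁸ configuration.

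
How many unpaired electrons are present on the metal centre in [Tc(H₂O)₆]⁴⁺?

3

Water is neutral; balancing the +4 overall charge requires Tc(IV).
Technetium is a group-7 element; Tc(IV) is therefore d³.
In an octahedral field the d³ configuration is t₂g³e_g⁰ (only one arrangement possible), giving 3 unpaired electrons.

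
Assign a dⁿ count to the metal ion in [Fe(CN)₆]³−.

Ligand charges: each cyanide is −1. With an overall charge of −3 the iron centre must be in the +3 oxidation state.
Fe sits in group 8, so the d-electron count is 8 − 3 = 5.

d5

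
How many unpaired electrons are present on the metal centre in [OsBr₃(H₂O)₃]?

1

Summing ligand charges against the 0 overall charge gives an oxidation state of +3 for osmium.
Group 8 minus oxidation state 3 gives a d⁵ configuration.
The spin state decides the count: a 5d ion has a large Δₒ and is invariably low-spin.
An octahedral low-spin d⁵ ion is t₂g⁵e_g⁰, giving 1 unpaired electron.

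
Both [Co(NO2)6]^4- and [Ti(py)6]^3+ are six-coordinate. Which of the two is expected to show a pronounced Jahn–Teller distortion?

[Co(NO2)6]^4-: Ligand charges: each nitro (N-bound nitrite) is −1. With an overall charge of −4 the cobalt centre must be in the +2 oxidation state. Group 9 minus oxidation state 2 gives a d⁷ configuration. Nitro (N-bound nitrite) is a strong-field ligand (high in the spectrochemical series) for a first-row metal, so the complex is low-spin. The t₂g⁶e_g¹ (low-spin) configuration has an unevenly filled e_g set; the Jahn–Teller theorem predicts a tetragonal distortion (typically axial elongation) to lift the degeneracy.
[Ti(py)6]^3+: Pyridine is neutral; balancing the +3 overall charge requires Ti(III). Ti sits in group 4, so the d-electron count is 4 − 3 = 1. The d¹ configuration leaves the e_g set evenly filled (or empty) — no strong Jahn–Teller driving force.

[Co(NO2)6]^4-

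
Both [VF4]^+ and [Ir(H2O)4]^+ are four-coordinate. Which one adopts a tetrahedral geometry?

For [VF4]^+: Ligand charges: each fluoride is −1. With an overall charge of +1 the vanadium centre must be in the +5 oxidation state. V sits in group 5, so the d-electron count is 5 − 5 = 0. A d⁰ ion has no crystal-field stabilisation preference between square planar and tetrahedral, so four ligands adopt the sterically favoured tetrahedral geometry. → tetrahedral.
For [Ir(H2O)4]^+: Ligand charges: water is neutral. With an overall charge of +1 the iridium centre must be in the +1 oxidation state. Group 9 minus oxidation state 1 gives a d⁸ configuration. A 5d d⁸ ion has a large crystal-field splitting; square planar leaves the high-energy d_{x²−y²} orbital empty and maximises CFSE. → square planar.

[VF4]^+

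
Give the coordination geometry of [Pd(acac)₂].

square planar

Each acetylacetonate is −1; balancing the 0 overall charge requires Pd(II).
Group 10 minus oxidation state 2 gives a d⁸ configuration.
Counting donor atoms: 2×acetylacetonate (bidentate) → 4 donors. Coordination number = 4.
A 4d d⁸ ion has a large crystal-field splitting; square planar leaves the high-energy d_{x²−y²} orbital empty and maximises CFSE.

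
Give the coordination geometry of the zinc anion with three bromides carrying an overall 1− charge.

Summing ligand charges against the −1 overall charge gives an oxidation state of +2 for zinc.
Zinc is a group-12 element; Zn(II) is therefore d¹⁰.
With 3 monodentate ligands the coordination number is 3.
Three ligands around a d¹⁰ centre minimise repulsion in a trigonal-planar arrangement.

trigonal planar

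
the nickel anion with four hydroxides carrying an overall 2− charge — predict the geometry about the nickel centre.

Ligand charges: each hydroxide is −1. With an overall charge of −2 the nickel centre must be in the +2 oxidation state.
Group 10 minus oxidation state 2 gives a d⁸ configuration.
Coordination number: 4.
Hydroxide is a weak-field ligand.
With weak-field ligands the CFSE gain from square planar is small, so a 3d d⁸ ion takes the sterically preferred tetrahedral geometry.

tetrahedral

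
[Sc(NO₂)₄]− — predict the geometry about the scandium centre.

tetrahedral

Each nitro (N-bound nitrite) is −1; balancing the −1 overall charge requires Sc(III).
Sc sits in group 3, so the d-electron count is 3 − 3 = 0.
Coordination number: 4.
A d⁰ ion has no crystal-field stabilisation preference between square planar and tetrahedral, so four ligands adopt the sterically favoured tetrahedral geometry.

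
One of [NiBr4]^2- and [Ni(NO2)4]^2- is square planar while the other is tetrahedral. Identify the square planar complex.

[Ni(NO2)4]^2-

For [NiBr4]^2-: Each bromide is −1; balancing the −2 overall charge requires Ni(II). Nickel is a group-10 element; Ni(II) is therefore d⁸. Bromide is a weak-field ligand. With weak-field ligands the CFSE gain from square planar is small, so a 3d d⁸ ion takes the sterically preferred tetrahedral geometry. → tetrahedral.
For [Ni(NO2)4]^2-: Summing ligand charges against the −2 overall charge gives an oxidation state of +2 for nickel. Group 10 minus oxidation state 2 gives a d⁸ configuration. Nitro (N-bound nitrite) is a strong-field ligand (high in the spectrochemical series). A 3d d⁸ ion with strong-field ligands gains enough CFSE to favour square planar over tetrahedral. → square planar.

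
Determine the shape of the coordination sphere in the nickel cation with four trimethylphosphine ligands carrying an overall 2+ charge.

Trimethylphosphine is neutral; balancing the +2 overall charge requires Ni(II).
Nickel is a group-10 element; Ni(II) is therefore d⁸.
Coordination number: 4.
Trimethylphosphine is a strong-field ligand (high in the spectrochemical series).
A 3d d⁸ ion with strong-field ligands gains enough CFSE to favour square planar over tetrahedral.

square planar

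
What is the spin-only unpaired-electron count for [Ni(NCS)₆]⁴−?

2 unpaired electrons

Each isothiocyanate is −1; balancing the −4 overall charge requires Ni(II).
Nickel is a group-10 element; Ni(II) is therefore d⁸.
In an octahedral field the d⁸ configuration is t₂g⁶e_g² (only one arrangement possible), giving 2 unpaired electrons.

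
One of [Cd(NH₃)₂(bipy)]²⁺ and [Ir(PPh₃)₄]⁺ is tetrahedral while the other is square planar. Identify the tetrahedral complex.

For [Cd(NH₃)₂(bipy)]²⁺: Summing ligand charges against the +2 overall charge gives an oxidation state of +2 for cadmium. Cd sits in group 12, so the d-electron count is 12 − 2 = 10. A d¹⁰ ion has no crystal-field stabilisation preference between square planar and tetrahedral, so four ligands adopt the sterically favoured tetrahedral geometry. → tetrahedral.
For [Ir(PPh₃)₄]⁺: Summing ligand charges against the +1 overall charge gives an oxidation state of +1 for iridium. Group 9 minus oxidation state 1 gives a d⁸ configuration. A 5d d⁸ ion has a large crystal-field splitting; square planar leaves the high-energy d_{x²−y²} orbital empty and maximises CFSE. → square planar.

[Cd(NH₃)₂(bipy)]²⁺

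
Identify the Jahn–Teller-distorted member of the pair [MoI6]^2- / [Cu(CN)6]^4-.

[MoI6]^2-: Summing ligand charges against the −2 overall charge gives an oxidation state of +4 for molybdenum. Group 6 minus oxidation state 4 gives a d² configuration. The d² configuration leaves the e_g set evenly filled (or empty) — no strong Jahn–Teller driving force.
[Cu(CN)6]^4-: Ligand charges: each cyanide is −1. With an overall charge of −4 the copper centre must be in the +2 oxidation state. Group 11 minus oxidation state 2 gives a d⁹ configuration. The t₂g⁶e_g³ configuration has an unevenly filled e_g set; the Jahn–Teller theorem predicts a tetragonal distortion (typically axial elongation) to lift the degeneracy.

[Cu(CN)6]^4-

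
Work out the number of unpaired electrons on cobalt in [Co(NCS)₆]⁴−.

3

Each isothiocyanate is −1; balancing the −4 overall charge requires Co(II).
Co sits in group 9, so the d-electron count is 9 − 2 = 7.
The spin state decides the count: Isothiocyanate is a weak-field ligand for a first-row metal, so the complex is high-spin.
An octahedral high-spin d⁷ ion is t₂g⁵e_g², giving 3 unpaired electrons.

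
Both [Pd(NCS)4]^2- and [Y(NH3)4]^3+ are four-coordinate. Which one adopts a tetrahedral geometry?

[Y(NH3)4]^3+

For [Pd(NCS)4]^2-: Ligand charges: each isothiocyanate is −1. With an overall charge of −2 the palladium centre must be in the +2 oxidation state. Group 10 minus oxidation state 2 gives a d⁸ configuration. A 4d d⁸ ion has a large crystal-field splitting; square planar leaves the high-energy d_{x²−y²} orbital empty and maximises CFSE. → square planar.
For [Y(NH3)4]^3+: Summing ligand charges against the +3 overall charge gives an oxidation state of +3 for yttrium. Group 3 minus oxidation state 3 gives a d⁰ configuration. A d⁰ ion has no crystal-field stabilisation preference between square planar and tetrahedral, so four ligands adopt the sterically favoured tetrahedral geometry. → tetrahedral.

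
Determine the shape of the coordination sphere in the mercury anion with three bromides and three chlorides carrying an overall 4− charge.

octahedral

Ligand charges: each bromide is −1; each chloride is −1. With an overall charge of −4 the mercury centre must be in the +2 oxidation state.
Hg sits in group 12, so the d-electron count is 12 − 2 = 10.
Coordination number: 6.
Six donors around a single metal centre give an octahedral coordination sphere.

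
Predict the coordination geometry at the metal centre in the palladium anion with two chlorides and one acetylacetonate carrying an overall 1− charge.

square planar

Ligand charges: each chloride is −1; each acetylacetonate is −1. With an overall charge of −1 the palladium centre must be in the +2 oxidation state.
Palladium is a group-10 element; Pd(II) is therefore d⁸.
Counting donor atoms: 2×chloride (monodentate) → 2 donors; 1×acetylacetonate (bidentate) → 2 donors. Coordination number = 4.
A 4d d⁸ ion has a large crystal-field splitting; square planar leaves the high-energy d_{x²−y²} orbital empty and maximises CFSE.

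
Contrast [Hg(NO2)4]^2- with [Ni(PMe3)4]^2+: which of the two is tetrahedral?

[Hg(NO2)4]^2-

For [Hg(NO2)4]^2-: Ligand charges: each nitro (N-bound nitrite) is −1. With an overall charge of −2 the mercury centre must be in the +2 oxidation state. Mercury is a group-12 element; Hg(II) is therefore d¹⁰. A d¹⁰ ion has no crystal-field stabilisation preference between square planar and tetrahedral, so four ligands adopt the sterically favoured tetrahedral geometry. → tetrahedral.
For [Ni(PMe3)4]^2+: Ligand charges: trimethylphosphine is neutral. With an overall charge of +2 the nickel centre must be in the +2 oxidation state. Nickel is a group-10 element; Ni(II) is therefore d⁸. Trimethylphosphine is a strong-field ligand (high in the spectrochemical series). A 3d d⁸ ion with strong-field ligands gains enough CFSE to favour square planar over tetrahedral. → square planar.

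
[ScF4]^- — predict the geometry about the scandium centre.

tetrahedral

Each fluoride is −1; balancing the −1 overall charge requires Sc(III).
Group 3 minus oxidation state 3 gives a d⁰ configuration.
With 4 monodentate ligands the coordination number is 4.
A d⁰ ion has no crystal-field stabilisation preference between square planar and tetrahedral, so four ligands adopt the sterically favoured tetrahedral geometry.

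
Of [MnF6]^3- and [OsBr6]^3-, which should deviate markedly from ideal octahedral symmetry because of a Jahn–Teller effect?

[MnF6]^3-: Ligand charges: each fluoride is −1. With an overall charge of −3 the manganese centre must be in the +3 oxidation state. Group 7 minus oxidation state 3 gives a d⁴ configuration. Fluoride is a weak-field ligand for a first-row metal, so the complex is high-spin. The t₂g³e_g¹ (high-spin) configuration has an unevenly filled e_g set; the Jahn–Teller theorem predicts a tetragonal distortion (typically axial elongation) to lift the degeneracy.
[OsBr6]^3-: Summing ligand charges against the −3 overall charge gives an oxidation state of +3 for osmium. Os sits in group 8, so the d-electron count is 8 − 3 = 5. A 5d ion has a large Δₒ and is invariably low-spin. The d⁵ configuration leaves the e_g set evenly filled (or empty) — no strong Jahn–Teller driving force.

[MnF6]^3-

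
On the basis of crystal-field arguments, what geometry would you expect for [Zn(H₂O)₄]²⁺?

tetrahedral

Summing ligand charges against the +2 overall charge gives an oxidation state of +2 for zinc.
Zn sits in group 12, so the d-electron count is 12 − 2 = 10.
With 4 monodentate ligands the coordination number is 4.
A d¹⁰ ion has no crystal-field stabilisation preference between square planar and tetrahedral, so four ligands adopt the sterically favoured tetrahedral geometry.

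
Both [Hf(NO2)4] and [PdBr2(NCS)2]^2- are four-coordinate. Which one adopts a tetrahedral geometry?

[Hf(NO2)4]

For [Hf(NO2)4]: Summing ligand charges against the 0 overall charge gives an oxidation state of +4 for hafnium. Hf sits in group 4, so the d-electron count is 4 − 4 = 0. A d⁰ ion has no crystal-field stabilisation preference between square planar and tetrahedral, so four ligands adopt the sterically favoured tetrahedral geometry. → tetrahedral.
For [PdBr2(NCS)2]^2-: Ligand charges: each bromide is −1; each isothiocyanate is −1. With an overall charge of −2 the palladium centre must be in the +2 oxidation state. Pd sits in group 10, so the d-electron count is 10 − 2 = 8. A 4d d⁸ ion has a large crystal-field splitting; square planar leaves the high-energy d_{x²−y²} orbital empty and maximises CFSE. → square planar.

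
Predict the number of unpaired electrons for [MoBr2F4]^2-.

2

Summing ligand charges against the −2 overall charge gives an oxidation state of +4 for molybdenum.
Group 6 minus oxidation state 4 gives a d² configuration.
In an octahedral field the d² configuration is t₂g²e_g⁰ (only one arrangement possible), giving 2 unpaired electrons.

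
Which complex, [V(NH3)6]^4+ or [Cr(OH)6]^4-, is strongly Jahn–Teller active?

[Cr(OH)6]^4-

[V(NH3)6]^4+: Summing ligand charges against the +4 overall charge gives an oxidation state of +4 for vanadium. V sits in group 5, so the d-electron count is 5 − 4 = 1. The d¹ configuration leaves the e_g set evenly filled (or empty) — no strong Jahn–Teller driving force.
[Cr(OH)6]^4-: Ligand charges: each hydroxide is −1. With an overall charge of −4 the chromium centre must be in the +2 oxidation state. Group 6 minus oxidation state 2 gives a d⁴ configuration. Hydroxide is a weak-field ligand for a first-row metal, so the complex is high-spin. The t₂g³e_g¹ (high-spin) configuration has an unevenly filled e_g set; the Jahn–Teller theorem predicts a tetragonal distortion (typically axial elongation) to lift the degeneracy.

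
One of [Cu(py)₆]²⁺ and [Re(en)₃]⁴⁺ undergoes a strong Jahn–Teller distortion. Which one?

[Cu(py)₆]²⁺: Pyridine is neutral; balancing the +2 overall charge requires Cu(II). Copper is a group-11 element; Cu(II) is therefore d⁹. The t₂g⁶e_g³ configuration has an unevenly filled e_g set; the Jahn–Teller theorem predicts a tetragonal distortion (typically axial elongation) to lift the degeneracy.
[Re(en)₃]⁴⁺: Ethylenediamine is neutral; balancing the +4 overall charge requires Re(IV). Rhenium is a group-7 element; Re(IV) is therefore d³. The d³ configuration leaves the e_g set evenly filled (or empty) — no strong Jahn–Teller driving force.

[Cu(py)₆]²⁺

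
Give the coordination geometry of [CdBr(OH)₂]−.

trigonal planar

Each bromide is −1; each hydroxide is −1; balancing the −1 overall charge requires Cd(II).
Cadmium is a group-12 element; Cd(II) is therefore d¹⁰.
With 3 monodentate ligands the coordination number is 3.
Three ligands around a d¹⁰ centre minimise repulsion in a trigonal-planar arrangement.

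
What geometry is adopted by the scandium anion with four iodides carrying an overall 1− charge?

tetrahedral

Each iodide is −1; balancing the −1 overall charge requires Sc(III).
Scandium is a group-3 element; Sc(III) is therefore d⁰.
Coordination number: 4.
A d⁰ ion has no crystal-field stabilisation preference between square planar and tetrahedral, so four ligands adopt the sterically favoured tetrahedral geometry.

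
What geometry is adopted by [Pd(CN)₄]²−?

Ligand charges: each cyanide is −1. With an overall charge of −2 the palladium centre must be in the +2 oxidation state.
Group 10 minus oxidation state 2 gives a d⁸ configuration.
Coordination number: 4.
A 4d d⁸ ion has a large crystal-field splitting; square planar leaves the high-energy d_{x²−y²} orbital empty and maximises CFSE.

square planar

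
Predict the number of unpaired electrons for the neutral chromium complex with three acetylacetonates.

Ligand charges: each acetylacetonate is −1. With an overall charge of 0 the chromium centre must be in the +3 oxidation state.
Group 6 minus oxidation state 3 gives a d³ configuration.
Counting donor atoms: 3×acetylacetonate (bidentate) → 6 donors. Coordination number = 6.
In an octahedral field the d³ configuration is t₂g³e_g⁰ (only one arrangement possible), giving 3 unpaired electrons.

3 unpaired electrons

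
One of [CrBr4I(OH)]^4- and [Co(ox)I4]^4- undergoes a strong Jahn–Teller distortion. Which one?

[CrBr4I(OH)]^4-: Summing ligand charges against the −4 overall charge gives an oxidation state of +2 for chromium. Group 6 minus oxidation state 2 gives a d⁴ configuration. Bromide, hydroxide, and iodide are weak-field ligands for a first-row metal, so the complex is high-spin. The t₂g³e_g¹ (high-spin) configuration has an unevenly filled e_g set; the Jahn–Teller theorem predicts a tetragonal distortion (typically axial elongation) to lift the degeneracy.
[Co(ox)I4]^4-: Each oxalate is −2; each iodide is −1; balancing the −4 overall charge requires Co(II). Group 9 minus oxidation state 2 gives a d⁷ configuration. Iodide and oxalate are weak-field ligands for a first-row metal, so the complex is high-spin. The d⁷ configuration leaves the e_g set evenly filled (or empty) — no strong Jahn–Teller driving force.

[CrBr4I(OH)]^4-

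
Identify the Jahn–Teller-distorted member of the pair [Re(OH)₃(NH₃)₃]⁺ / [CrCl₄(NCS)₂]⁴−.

[CrCl₄(NCS)₂]⁴−

[Re(OH)₃(NH₃)₃]⁺: Ligand charges: each hydroxide is −1; ammonia is neutral. With an overall charge of +1 the rhenium centre must be in the +4 oxidation state. Group 7 minus oxidation state 4 gives a d³ configuration. The d³ configuration leaves the e_g set evenly filled (or empty) — no strong Jahn–Teller driving force.
[CrCl₄(NCS)₂]⁴−: Each chloride is −1; each isothiocyanate is −1; balancing the −4 overall charge requires Cr(II). Group 6 minus oxidation state 2 gives a d⁴ configuration. Chloride and isothiocyanate are weak-field ligands for a first-row metal, so the complex is high-spin. The t₂g³e_g¹ (high-spin) configuration has an unevenly filled e_g set; the Jahn–Teller theorem predicts a tetragonal distortion (typically axial elongation) to lift the degeneracy.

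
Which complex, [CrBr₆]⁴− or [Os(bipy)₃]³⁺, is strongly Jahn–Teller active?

[CrBr₆]⁴−: Each bromide is −1; balancing the −4 overall charge requires Cr(II). Cr sits in group 6, so the d-electron count is 6 − 2 = 4. Bromide is a weak-field ligand for a first-row metal, so the complex is high-spin. The t₂g³e_g¹ (high-spin) configuration has an unevenly filled e_g set; the Jahn–Teller theorem predicts a tetragonal distortion (typically axial elongation) to lift the degeneracy.
[Os(bipy)₃]³⁺: Ligand charges: 2,2′-bipyridine is neutral. With an overall charge of +3 the osmium centre must be in the +3 oxidation state. Group 8 minus oxidation state 3 gives a d⁵ configuration. A 5d ion has a large Δₒ and is invariably low-spin. The d⁵ configuration leaves the e_g set evenly filled (or empty) — no strong Jahn–Teller driving force.

[CrBr₆]⁴−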